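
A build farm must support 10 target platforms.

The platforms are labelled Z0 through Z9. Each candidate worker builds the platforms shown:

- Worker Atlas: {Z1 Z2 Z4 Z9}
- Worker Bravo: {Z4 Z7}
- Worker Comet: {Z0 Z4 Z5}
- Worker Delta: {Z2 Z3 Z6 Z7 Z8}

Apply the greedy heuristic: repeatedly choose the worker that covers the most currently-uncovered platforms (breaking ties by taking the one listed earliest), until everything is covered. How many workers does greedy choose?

3

Greedy: pick Delta (covers 5 new) → pick Atlas (covers 3 new) → pick Comet (covers 2 new). Total picks: 3.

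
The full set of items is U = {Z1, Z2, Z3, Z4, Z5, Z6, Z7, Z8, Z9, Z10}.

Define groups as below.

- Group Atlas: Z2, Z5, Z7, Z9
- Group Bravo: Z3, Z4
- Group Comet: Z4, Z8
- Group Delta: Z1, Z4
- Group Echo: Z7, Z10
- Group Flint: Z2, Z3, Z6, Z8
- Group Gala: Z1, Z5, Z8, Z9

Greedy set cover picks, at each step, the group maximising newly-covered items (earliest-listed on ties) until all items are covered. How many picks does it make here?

4

Greedy: pick Atlas (covers 4 new) → pick Flint (covers 3 new) → pick Delta (covers 2 new) → pick Echo (covers 1 new). Total picks: 4.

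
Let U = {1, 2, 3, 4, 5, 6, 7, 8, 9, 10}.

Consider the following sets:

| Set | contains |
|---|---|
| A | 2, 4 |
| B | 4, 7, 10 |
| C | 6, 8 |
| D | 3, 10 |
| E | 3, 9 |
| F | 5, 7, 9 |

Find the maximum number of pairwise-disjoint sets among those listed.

4

A, C, D, F are pairwise disjoint (A={2,4}; C={6,8}; D={3,10}; F={5,7,9}).
Every remaining set overlaps one of these, and no 5 of the listed sets are pairwise disjoint, so 4 is the maximum.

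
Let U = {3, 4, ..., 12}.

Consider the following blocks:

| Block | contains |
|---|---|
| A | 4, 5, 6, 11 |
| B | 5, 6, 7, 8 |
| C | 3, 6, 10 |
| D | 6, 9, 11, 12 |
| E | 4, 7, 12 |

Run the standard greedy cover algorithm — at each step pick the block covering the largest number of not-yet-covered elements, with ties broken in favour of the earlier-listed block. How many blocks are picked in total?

4

Greedy: pick A (covers 4 new) → pick B (covers 2 new) → pick C (covers 2 new) → pick D (covers 2 new). Total picks: 4.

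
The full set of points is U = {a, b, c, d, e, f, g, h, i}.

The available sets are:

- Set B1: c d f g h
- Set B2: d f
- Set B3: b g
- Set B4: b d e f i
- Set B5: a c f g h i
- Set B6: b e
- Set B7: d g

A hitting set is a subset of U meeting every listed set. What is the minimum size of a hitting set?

The 3 points {d, e, g} hit every set.
No choice of 2 points meets every set, so 3 is the minimum.

3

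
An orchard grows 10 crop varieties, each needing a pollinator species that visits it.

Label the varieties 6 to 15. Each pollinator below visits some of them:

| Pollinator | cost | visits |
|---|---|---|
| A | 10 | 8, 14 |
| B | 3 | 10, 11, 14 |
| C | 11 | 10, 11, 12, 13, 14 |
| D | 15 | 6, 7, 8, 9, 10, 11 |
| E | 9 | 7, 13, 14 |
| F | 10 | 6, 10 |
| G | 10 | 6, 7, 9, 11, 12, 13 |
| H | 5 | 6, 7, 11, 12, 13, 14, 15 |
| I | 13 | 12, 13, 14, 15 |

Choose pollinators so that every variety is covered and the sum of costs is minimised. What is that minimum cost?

20

D, H together cover every variety (D ∪ H = {6, 7, 8, 9, 10, 11, 12, 13, 14, 15}); total cost 15 + 5 = 20.
The greedy pick H, B, D costs 23; no covering selection beats 20.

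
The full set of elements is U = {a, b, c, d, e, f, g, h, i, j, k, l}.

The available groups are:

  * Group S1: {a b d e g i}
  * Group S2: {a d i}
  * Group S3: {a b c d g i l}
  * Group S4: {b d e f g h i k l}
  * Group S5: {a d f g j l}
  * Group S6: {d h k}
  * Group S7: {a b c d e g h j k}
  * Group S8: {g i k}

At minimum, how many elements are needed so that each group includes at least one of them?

2

Take T = {d, k}. Each listed group contains at least one of these, so T is a hitting set of size 2.
No single element lies in every group, so at least 2 are needed and 2 is optimal.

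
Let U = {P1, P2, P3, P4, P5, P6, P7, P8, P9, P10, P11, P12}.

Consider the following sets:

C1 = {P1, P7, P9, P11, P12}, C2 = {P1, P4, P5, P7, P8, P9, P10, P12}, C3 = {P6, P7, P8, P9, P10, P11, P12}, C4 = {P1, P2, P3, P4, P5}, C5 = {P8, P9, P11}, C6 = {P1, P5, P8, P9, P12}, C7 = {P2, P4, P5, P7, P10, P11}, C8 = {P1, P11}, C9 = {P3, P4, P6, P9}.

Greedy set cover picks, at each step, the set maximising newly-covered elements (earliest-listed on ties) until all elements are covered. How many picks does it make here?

3

Greedy: pick C2 (covers 8 new) → pick C3 (covers 2 new) → pick C4 (covers 2 new). Total picks: 3.
(The true minimum cover uses only 2 sets, so greedy is not optimal here.)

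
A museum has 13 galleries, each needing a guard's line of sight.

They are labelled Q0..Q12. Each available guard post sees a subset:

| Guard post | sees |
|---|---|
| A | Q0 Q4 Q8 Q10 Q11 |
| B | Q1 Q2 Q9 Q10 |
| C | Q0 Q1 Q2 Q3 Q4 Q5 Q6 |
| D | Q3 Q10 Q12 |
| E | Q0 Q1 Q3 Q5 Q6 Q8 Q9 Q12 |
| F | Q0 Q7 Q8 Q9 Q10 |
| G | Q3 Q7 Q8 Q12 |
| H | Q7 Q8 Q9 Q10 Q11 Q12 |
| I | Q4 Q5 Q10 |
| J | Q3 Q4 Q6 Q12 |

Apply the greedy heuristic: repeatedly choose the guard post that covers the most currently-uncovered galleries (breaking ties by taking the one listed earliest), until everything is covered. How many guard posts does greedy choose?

4

Greedy: pick E (covers 8 new) → pick A (covers 3 new) → pick B (covers 1 new) → pick F (covers 1 new). Total picks: 4.
(The true minimum cover uses only 2 guard posts, so greedy is not optimal here.)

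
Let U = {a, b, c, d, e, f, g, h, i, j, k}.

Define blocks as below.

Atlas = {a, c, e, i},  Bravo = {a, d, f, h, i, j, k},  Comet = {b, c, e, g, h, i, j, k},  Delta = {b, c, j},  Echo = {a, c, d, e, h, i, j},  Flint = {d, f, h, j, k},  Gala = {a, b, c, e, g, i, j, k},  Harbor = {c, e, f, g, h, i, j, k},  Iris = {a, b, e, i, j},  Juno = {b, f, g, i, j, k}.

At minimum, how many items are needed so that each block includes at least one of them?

2

T = {e, j} meets every block (each contains at least one member of T), and |T| = 2.
The blocks Atlas, Flint are pairwise disjoint, so any hitting set needs a separate item for each — at least 2. Hence 2 is optimal.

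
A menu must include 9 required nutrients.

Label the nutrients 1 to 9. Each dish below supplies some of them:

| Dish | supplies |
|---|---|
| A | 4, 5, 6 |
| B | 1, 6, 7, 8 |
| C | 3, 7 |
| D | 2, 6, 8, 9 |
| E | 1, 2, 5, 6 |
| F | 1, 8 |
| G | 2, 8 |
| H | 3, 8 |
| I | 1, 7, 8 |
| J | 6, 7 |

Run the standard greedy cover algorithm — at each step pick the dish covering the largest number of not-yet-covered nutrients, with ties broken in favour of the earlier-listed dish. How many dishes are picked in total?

Greedy: pick B (covers 4 new) → pick A (covers 2 new) → pick D (covers 2 new) → pick C (covers 1 new). Total picks: 4.

4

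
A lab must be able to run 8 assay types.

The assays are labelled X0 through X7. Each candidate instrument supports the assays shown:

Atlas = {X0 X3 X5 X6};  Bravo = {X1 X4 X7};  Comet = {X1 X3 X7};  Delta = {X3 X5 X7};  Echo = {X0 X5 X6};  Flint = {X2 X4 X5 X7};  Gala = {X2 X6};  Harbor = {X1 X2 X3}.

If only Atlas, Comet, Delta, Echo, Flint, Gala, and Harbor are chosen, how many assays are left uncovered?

Union of Atlas, Comet, Delta, Echo, Flint, Gala, Harbor = {X0, X1, X2, X3, X4, X5, X6, X7} — that's every assay, so 0 are uncovered.

0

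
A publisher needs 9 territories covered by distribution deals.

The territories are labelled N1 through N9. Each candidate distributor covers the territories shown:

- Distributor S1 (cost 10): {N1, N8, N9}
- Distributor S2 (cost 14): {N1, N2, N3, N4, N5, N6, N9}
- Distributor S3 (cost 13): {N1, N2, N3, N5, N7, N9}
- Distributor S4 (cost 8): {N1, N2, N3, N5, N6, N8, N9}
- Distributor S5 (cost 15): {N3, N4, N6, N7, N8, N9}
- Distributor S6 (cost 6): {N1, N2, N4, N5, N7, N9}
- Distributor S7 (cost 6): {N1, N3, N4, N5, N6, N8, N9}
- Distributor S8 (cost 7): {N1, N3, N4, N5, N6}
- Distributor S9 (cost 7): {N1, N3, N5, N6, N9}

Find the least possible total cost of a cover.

S6, S7 together cover every territory (S6 ∪ S7 = {N1, N2, N3, N4, N5, N6, N7, N8, N9}); total cost 6 + 6 = 12.
No covering selection has total cost below 12.

12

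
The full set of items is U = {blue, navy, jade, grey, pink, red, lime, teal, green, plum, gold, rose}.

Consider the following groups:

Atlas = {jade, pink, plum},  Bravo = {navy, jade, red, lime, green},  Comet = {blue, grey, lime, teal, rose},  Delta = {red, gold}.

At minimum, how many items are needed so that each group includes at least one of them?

H = {grey, red, plum} meets every group (each contains at least one member of H), and |H| = 3.
The groups Atlas, Comet, Delta are pairwise disjoint, so any hitting set needs a separate item for each — at least 3. Hence 3 is optimal.

3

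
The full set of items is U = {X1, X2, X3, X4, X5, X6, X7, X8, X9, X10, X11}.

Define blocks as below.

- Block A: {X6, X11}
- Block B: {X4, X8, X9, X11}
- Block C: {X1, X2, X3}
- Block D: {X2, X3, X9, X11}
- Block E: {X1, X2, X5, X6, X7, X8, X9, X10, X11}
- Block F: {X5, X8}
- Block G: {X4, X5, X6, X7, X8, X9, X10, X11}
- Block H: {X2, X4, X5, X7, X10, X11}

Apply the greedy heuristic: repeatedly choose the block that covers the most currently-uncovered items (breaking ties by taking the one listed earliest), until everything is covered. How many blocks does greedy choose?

Greedy: pick E (covers 9 new) → pick B (covers 1 new) → pick C (covers 1 new). Total picks: 3.
(The true minimum cover uses only 2 blocks, so greedy is not optimal here.)

3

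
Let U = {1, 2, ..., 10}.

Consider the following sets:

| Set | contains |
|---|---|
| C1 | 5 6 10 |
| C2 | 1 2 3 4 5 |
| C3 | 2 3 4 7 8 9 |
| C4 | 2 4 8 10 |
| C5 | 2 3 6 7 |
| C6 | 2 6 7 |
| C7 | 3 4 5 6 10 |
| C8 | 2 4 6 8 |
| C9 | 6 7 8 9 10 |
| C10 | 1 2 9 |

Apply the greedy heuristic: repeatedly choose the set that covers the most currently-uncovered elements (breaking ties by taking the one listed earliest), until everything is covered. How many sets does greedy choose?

3

Greedy: pick C3 (covers 6 new) → pick C1 (covers 3 new) → pick C2 (covers 1 new). Total picks: 3.
(The true minimum cover uses only 2 sets, so greedy is not optimal here.)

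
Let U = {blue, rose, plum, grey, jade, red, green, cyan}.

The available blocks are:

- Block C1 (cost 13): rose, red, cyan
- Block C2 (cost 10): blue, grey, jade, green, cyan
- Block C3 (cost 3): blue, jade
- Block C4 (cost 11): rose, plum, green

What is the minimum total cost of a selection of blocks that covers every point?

34

C1, C2, C4 together cover every point (C1 ∪ C2 ∪ C4 = {blue, rose, plum, grey, jade, red, green, cyan}); total cost 13 + 10 + 11 = 34.
The greedy pick C3, C2, C4, C1 costs 37; no covering selection beats 34.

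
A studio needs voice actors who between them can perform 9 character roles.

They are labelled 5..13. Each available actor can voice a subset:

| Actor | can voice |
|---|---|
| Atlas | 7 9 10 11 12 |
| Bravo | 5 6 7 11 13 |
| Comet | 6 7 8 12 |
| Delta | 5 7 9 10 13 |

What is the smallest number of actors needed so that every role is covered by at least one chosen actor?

3

Take {Atlas, Comet, Delta}. Their union is {5, 6, 7, 8, 9, 10, 11, 12, 13}, which is all 9 roles.
Only Comet contains 8, so Comet is forced; the remaining 5 roles need at least 2 more actors (each remaining actor adds at most 4) — so at least 3 actors are needed, and 3 is optimal.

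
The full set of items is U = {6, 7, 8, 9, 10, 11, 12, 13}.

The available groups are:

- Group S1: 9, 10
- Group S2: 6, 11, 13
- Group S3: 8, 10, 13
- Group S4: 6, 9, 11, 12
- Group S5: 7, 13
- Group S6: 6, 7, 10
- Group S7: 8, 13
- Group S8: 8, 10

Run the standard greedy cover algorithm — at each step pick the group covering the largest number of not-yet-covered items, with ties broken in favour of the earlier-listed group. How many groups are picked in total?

Greedy: pick S4 (covers 4 new) → pick S3 (covers 3 new) → pick S5 (covers 1 new). Total picks: 3.

3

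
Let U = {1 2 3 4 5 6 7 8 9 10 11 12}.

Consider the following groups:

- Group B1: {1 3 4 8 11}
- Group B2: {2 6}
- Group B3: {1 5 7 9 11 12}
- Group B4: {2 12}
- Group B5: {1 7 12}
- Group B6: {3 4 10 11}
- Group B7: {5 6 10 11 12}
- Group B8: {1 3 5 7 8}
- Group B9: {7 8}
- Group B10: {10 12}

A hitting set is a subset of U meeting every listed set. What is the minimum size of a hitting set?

H = {2, 3, 8, 12} meets every group (each contains at least one member of H), and |H| = 4.
No choice of 3 items meets every group, so 4 is the minimum.

4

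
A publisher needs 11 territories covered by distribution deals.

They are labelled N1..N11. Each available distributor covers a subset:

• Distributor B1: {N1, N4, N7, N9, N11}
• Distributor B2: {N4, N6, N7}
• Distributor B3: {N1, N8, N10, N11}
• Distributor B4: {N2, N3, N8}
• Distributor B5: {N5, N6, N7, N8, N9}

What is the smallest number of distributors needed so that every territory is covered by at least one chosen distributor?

B1 and B3 and B4 and B5 together: B1 ∪ B3 ∪ B4 ∪ B5 = {N1, N2, N3, N4, N5, N6, N7, N8, N9, N10, N11} — every territory is covered.
No 3 of the 5 distributors cover everything (all 10 combinations miss at least one territory), so 4 is optimal.

4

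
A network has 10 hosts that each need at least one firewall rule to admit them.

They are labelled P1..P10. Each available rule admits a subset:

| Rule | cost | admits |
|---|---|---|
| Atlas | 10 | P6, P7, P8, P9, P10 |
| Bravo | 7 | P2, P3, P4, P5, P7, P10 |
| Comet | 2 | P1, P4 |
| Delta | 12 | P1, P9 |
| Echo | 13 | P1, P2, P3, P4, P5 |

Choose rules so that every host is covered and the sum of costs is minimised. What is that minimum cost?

Atlas, Bravo, Comet together cover every host (Atlas ∪ Bravo ∪ Comet = {P1, P2, P3, P4, P5, P6, P7, P8, P9, P10}); total cost 10 + 7 + 2 = 19.
No covering selection has total cost below 19.

19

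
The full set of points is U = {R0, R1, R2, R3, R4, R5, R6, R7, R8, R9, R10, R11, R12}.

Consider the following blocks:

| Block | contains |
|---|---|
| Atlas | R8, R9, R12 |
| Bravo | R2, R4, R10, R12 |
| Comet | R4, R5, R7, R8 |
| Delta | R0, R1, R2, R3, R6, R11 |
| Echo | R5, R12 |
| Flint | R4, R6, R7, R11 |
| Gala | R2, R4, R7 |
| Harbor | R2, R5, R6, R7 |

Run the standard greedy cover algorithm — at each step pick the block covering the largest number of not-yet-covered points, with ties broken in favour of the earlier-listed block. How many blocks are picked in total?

4

Greedy: pick Delta (covers 6 new) → pick Comet (covers 4 new) → pick Atlas (covers 2 new) → pick Bravo (covers 1 new). Total picks: 4.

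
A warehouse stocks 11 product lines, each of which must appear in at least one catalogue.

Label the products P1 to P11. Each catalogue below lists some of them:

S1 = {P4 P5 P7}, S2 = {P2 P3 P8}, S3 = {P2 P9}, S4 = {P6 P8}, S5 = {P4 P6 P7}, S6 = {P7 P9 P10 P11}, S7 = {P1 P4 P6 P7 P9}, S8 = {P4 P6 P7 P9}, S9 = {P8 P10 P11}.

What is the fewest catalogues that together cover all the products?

4

Take {S1, S2, S6, S7}. Their union is {P1, P2, P3, P4, P5, P6, P7, P8, P9, P10, P11}, which is all 11 products.
Only S1 contains P5, so S1 is forced; the remaining 8 products need at least 3 more catalogues (each remaining catalogue adds at most 3) — so at least 4 catalogues are needed, and 4 is optimal.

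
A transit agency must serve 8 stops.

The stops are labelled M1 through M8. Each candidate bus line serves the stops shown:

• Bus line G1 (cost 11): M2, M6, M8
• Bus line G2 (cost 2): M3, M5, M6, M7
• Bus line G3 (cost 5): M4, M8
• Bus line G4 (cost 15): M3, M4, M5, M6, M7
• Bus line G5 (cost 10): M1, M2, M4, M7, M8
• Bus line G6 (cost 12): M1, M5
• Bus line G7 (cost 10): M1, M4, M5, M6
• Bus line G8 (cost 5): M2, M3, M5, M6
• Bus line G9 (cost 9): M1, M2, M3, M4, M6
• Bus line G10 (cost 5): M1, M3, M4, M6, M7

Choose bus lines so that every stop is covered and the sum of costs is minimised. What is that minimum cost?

12

G2, G5 together cover every stop (G2 ∪ G5 = {M1, M2, M3, M4, M5, M6, M7, M8}); total cost 2 + 10 = 12.
The greedy pick G2, G3, G9 costs 16; no covering selection beats 12.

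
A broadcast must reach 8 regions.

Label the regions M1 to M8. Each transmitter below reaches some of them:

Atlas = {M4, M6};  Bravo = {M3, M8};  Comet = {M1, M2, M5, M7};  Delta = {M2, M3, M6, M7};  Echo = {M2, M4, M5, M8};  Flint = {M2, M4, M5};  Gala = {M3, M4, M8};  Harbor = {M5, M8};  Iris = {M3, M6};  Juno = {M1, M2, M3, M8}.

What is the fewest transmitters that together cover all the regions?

Take {Atlas, Comet, Gala}. Their union is {M1, M2, M3, M4, M5, M6, M7, M8}, which is all 8 regions.
No 2 of the 10 transmitters cover everything (all 45 combinations miss at least one region), so 3 is optimal.

3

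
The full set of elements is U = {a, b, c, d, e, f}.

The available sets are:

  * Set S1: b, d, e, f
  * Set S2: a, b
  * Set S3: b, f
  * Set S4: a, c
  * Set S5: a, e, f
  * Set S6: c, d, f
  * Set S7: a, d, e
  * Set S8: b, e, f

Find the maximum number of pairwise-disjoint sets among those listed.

S1, S4 are pairwise disjoint (S1={b,d,e,f}; S4={a,c}).
Every remaining set overlaps one of these, and no 3 of the listed sets are pairwise disjoint, so 2 is the maximum.

2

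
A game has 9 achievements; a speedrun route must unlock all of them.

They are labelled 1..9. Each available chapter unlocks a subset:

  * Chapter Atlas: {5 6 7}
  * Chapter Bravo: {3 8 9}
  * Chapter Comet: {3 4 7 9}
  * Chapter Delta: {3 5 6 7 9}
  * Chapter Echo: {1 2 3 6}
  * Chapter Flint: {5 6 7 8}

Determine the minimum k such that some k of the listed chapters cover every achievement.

3

Comet and Echo and Flint together: Comet ∪ Echo ∪ Flint = {1, 2, 3, 4, 5, 6, 7, 8, 9} — every achievement is covered.
Only Echo contains 1, so Echo is forced; the remaining 5 achievements need at least 2 more chapters (each remaining chapter adds at most 3) — so at least 3 chapters are needed, and 3 is optimal.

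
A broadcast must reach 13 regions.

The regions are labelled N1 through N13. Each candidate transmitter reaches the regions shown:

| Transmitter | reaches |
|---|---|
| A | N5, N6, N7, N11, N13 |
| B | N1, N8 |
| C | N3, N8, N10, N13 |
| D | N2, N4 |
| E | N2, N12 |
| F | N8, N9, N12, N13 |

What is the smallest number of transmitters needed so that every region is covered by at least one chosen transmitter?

5

Take {A, B, C, D, F}. Their union is {N1, N2, N3, N4, N5, N6, N7, N8, N9, N10, N11, N12, N13}, which is all 13 regions.
No 4 of the 6 transmitters cover everything (all 15 combinations miss at least one region), so 5 is optimal.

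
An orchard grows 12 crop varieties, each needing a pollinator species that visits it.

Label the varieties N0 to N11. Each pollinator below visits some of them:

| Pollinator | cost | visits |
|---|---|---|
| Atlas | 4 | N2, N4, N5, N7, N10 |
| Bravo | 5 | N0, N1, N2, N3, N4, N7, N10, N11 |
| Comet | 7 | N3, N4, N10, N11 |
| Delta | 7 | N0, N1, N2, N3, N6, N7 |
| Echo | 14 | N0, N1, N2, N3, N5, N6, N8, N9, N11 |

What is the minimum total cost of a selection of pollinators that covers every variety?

Atlas, Echo together cover every variety (Atlas ∪ Echo = {N0, N1, N2, N3, N4, N5, N6, N7, N8, N9, N10, N11}); total cost 4 + 14 = 18.
The greedy pick Bravo, Echo costs 19; no covering selection beats 18.

18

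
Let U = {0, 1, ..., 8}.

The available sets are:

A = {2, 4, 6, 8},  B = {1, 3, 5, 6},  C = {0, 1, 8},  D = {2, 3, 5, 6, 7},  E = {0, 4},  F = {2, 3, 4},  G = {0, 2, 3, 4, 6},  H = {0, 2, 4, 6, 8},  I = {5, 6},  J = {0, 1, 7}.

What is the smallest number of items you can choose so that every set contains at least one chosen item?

3

The 3 items {0, 4, 6} hit every set.
The sets C, F, I are pairwise disjoint, so any hitting set needs a separate item for each — at least 3. Hence 3 is optimal.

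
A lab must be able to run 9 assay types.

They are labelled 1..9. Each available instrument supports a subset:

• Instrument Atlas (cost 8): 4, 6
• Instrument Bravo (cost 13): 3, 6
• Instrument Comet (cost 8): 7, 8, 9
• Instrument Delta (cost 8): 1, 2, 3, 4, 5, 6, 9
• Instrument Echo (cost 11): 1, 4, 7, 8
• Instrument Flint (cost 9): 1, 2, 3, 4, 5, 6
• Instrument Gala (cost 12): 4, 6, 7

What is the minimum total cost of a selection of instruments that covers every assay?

16

Comet, Delta together cover every assay (Comet ∪ Delta = {1, 2, 3, 4, 5, 6, 7, 8, 9}); total cost 8 + 8 = 16.
No covering selection has total cost below 16.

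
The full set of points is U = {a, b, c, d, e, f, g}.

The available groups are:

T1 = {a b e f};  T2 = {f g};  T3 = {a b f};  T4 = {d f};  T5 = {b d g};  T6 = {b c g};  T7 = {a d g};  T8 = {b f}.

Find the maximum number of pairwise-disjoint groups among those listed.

2

T4, T6 are pairwise disjoint (T4={d,f}; T6={b,c,g}).
Every remaining group overlaps one of these, and no 3 of the listed groups are pairwise disjoint, so 2 is the maximum.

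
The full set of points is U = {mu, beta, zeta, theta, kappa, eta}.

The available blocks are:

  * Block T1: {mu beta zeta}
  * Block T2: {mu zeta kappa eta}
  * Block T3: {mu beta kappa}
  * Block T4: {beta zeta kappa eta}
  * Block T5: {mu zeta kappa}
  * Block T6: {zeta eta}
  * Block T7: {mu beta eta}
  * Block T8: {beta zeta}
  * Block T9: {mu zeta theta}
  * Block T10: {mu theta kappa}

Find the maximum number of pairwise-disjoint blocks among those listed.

T8, T10 are pairwise disjoint (T8={beta,zeta}; T10={mu,theta,kappa}).
Every remaining block overlaps one of these, and no 3 of the listed blocks are pairwise disjoint, so 2 is the maximum.

2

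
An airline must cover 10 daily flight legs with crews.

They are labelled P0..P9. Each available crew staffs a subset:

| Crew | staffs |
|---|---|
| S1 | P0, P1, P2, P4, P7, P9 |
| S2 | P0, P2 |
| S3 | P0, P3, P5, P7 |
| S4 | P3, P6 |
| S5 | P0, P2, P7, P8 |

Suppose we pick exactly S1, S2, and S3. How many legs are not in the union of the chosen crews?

2

Union of S1, S2, S3 = {P0, P1, P2, P3, P4, P5, P7, P9}.
Not covered: P6, P8 — 2 legs.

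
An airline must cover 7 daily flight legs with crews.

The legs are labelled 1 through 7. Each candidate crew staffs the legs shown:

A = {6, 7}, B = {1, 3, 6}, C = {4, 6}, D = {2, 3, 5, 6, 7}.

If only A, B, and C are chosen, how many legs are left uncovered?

2

Union of A, B, C = {1, 3, 4, 6, 7}.
Not covered: 2, 5 — 2 legs.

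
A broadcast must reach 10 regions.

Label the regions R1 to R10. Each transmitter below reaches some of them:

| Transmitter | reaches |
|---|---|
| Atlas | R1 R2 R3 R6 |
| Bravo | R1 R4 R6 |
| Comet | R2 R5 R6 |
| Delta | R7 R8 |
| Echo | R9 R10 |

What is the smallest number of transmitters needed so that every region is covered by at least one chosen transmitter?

Take {Atlas, Bravo, Comet, Delta, Echo}. Their union is {R1, R2, R3, R4, R5, R6, R7, R8, R9, R10}, which is all 10 regions.
Only Bravo contains R4, so Bravo is forced; the remaining 7 regions need at least 4 more transmitters (each remaining transmitter adds at most 2) — so at least 5 transmitters are needed, and 5 is optimal.

5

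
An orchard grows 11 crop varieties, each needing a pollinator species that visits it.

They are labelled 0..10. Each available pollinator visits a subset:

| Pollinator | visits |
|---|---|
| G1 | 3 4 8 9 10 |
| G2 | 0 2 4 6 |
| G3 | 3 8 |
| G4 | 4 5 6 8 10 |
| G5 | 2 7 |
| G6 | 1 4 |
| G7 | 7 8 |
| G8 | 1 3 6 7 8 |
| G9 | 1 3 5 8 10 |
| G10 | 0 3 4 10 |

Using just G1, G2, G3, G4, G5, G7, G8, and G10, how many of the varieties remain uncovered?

Union of G1, G2, G3, G4, G5, G7, G8, G10 = {0, 1, 2, 3, 4, 5, 6, 7, 8, 9, 10} — that's every variety, so 0 are uncovered.

0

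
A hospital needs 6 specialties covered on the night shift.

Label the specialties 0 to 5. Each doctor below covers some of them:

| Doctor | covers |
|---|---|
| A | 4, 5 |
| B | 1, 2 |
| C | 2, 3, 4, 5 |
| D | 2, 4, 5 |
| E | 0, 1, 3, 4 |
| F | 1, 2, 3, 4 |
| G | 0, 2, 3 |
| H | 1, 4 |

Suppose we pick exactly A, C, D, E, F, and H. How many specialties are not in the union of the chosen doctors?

Union of A, C, D, E, F, H = {0, 1, 2, 3, 4, 5} — that's every specialty, so 0 are uncovered.

0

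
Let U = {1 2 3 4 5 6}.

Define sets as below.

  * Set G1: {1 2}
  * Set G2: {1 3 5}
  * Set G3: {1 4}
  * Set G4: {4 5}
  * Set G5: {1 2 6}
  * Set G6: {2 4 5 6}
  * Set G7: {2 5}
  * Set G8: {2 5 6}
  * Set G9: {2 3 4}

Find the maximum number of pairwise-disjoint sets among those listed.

2

G4, G5 are pairwise disjoint (G4={4,5}; G5={1,2,6}).
Every remaining set overlaps one of these, and no 3 of the listed sets are pairwise disjoint, so 2 is the maximum.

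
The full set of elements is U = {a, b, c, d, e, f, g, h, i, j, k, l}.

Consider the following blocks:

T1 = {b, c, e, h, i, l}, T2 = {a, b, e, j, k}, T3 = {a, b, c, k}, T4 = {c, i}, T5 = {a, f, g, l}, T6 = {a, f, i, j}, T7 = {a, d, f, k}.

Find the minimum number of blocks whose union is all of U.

Take {T1, T2, T5, T7}. Their union is {a, b, c, d, e, f, g, h, i, j, k, l}, which is all 12 elements.
No 3 of the 7 blocks cover everything (all 35 combinations miss at least one element), so 4 is optimal.

4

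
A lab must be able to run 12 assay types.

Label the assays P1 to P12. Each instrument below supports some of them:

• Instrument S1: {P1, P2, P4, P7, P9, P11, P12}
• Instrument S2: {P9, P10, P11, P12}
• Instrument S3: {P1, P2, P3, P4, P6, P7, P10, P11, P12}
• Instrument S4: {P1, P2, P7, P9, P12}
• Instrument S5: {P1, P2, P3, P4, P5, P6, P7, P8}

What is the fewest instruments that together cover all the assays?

2

S2 and S5 together: S2 ∪ S5 = {P1, P2, P3, P4, P5, P6, P7, P8, P9, P10, P11, P12} — every assay is covered.
No single instrument has all 12 assays (the largest, S3, has 9), so 2 is optimal.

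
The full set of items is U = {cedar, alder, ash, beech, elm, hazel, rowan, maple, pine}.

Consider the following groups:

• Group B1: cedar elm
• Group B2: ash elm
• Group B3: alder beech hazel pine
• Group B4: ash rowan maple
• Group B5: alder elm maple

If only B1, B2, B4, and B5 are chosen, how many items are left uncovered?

Union of B1, B2, B4, B5 = {cedar, alder, ash, elm, rowan, maple}.
Not covered: beech, hazel, pine — 3 items.

3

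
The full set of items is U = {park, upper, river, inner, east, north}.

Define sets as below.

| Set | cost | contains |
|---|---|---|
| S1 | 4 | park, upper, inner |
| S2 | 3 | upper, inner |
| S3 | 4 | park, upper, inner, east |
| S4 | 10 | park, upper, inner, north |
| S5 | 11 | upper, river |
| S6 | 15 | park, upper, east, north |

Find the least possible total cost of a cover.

25

S3, S4, S5 together cover every item (S3 ∪ S4 ∪ S5 = {park, upper, river, inner, east, north}); total cost 4 + 10 + 11 = 25.
No covering selection has total cost below 25.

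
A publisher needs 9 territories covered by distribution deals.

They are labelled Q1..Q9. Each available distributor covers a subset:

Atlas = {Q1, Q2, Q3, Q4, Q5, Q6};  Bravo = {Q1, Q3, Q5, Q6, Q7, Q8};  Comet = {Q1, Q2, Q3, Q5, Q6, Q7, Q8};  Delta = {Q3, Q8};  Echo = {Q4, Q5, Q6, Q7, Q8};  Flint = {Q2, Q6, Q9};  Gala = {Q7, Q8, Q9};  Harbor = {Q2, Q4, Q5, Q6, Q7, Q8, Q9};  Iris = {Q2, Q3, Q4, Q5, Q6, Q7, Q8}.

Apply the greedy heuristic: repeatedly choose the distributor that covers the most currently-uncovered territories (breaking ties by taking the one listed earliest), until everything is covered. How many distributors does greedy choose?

Greedy: pick Comet (covers 7 new) → pick Harbor (covers 2 new). Total picks: 2.

2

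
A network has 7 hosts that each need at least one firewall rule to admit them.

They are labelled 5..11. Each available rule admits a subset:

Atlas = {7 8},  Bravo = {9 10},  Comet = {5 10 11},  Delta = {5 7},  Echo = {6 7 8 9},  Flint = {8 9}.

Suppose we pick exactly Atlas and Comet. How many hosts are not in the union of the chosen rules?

2

Union of Atlas, Comet = {5, 7, 8, 10, 11}.
Not covered: 6, 9 — 2 hosts.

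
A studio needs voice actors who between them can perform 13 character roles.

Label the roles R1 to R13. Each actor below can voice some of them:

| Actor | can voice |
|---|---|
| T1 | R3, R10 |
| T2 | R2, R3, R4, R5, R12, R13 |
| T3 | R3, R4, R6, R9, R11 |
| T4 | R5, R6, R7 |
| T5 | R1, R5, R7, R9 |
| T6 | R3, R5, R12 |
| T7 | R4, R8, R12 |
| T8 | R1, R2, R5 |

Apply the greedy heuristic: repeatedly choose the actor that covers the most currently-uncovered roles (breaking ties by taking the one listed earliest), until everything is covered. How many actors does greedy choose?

5

Greedy: pick T2 (covers 6 new) → pick T3 (covers 3 new) → pick T5 (covers 2 new) → pick T1 (covers 1 new) → pick T7 (covers 1 new). Total picks: 5.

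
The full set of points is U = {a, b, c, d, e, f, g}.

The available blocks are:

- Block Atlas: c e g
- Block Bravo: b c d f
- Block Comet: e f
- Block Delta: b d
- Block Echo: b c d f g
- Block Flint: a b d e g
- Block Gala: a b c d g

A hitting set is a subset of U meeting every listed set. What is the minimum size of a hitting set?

2

H = {b, e} meets every block (each contains at least one member of H), and |H| = 2.
The blocks Comet, Delta are pairwise disjoint, so any hitting set needs a separate point for each — at least 2. Hence 2 is optimal.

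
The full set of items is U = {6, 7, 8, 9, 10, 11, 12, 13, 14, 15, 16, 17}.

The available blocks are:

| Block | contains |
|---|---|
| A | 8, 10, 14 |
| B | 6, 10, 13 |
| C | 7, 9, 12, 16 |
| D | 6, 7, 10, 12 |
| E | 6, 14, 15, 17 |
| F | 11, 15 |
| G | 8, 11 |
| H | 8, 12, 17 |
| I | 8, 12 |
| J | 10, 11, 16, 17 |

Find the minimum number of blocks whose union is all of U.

4

Take {B, C, E, G}. Their union is {6, 7, 8, 9, 10, 11, 12, 13, 14, 15, 16, 17}, which is all 12 items.
Only B contains 13, so B is forced; the remaining 9 items need at least 3 more blocks (each remaining block adds at most 4) — so at least 4 blocks are needed, and 4 is optimal.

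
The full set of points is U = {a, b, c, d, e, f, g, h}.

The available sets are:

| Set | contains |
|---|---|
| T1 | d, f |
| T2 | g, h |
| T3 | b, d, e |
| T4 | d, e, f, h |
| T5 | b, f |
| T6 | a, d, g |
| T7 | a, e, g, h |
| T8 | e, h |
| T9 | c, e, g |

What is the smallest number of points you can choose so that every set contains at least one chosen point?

The 3 points {e, f, g} hit every set.
The sets T5, T6, T8 are pairwise disjoint, so any hitting set needs a separate point for each — at least 3. Hence 3 is optimal.

3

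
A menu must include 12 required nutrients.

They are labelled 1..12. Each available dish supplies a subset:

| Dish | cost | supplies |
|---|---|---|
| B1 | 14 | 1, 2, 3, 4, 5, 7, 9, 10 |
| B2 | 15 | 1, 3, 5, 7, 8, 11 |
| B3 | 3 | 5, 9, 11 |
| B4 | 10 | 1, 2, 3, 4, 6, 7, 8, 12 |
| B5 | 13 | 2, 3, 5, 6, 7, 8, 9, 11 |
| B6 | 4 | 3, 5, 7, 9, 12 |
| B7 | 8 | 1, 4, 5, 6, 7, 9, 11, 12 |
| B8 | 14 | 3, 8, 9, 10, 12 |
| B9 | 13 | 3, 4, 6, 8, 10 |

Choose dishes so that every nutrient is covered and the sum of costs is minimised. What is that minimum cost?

26

B3, B4, B9 together cover every nutrient (B3 ∪ B4 ∪ B9 = {1, 2, 3, 4, 5, 6, 7, 8, 9, 10, 11, 12}); total cost 3 + 10 + 13 = 26.
The greedy pick B6, B4, B3, B9 costs 30; no covering selection beats 26.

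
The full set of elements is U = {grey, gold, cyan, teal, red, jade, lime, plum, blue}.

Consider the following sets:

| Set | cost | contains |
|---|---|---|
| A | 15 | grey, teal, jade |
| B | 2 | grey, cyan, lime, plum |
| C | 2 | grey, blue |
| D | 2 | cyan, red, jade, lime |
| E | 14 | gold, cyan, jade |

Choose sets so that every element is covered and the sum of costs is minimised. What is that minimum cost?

A, B, C, D, E together cover every element (A ∪ B ∪ C ∪ D ∪ E = {grey, gold, cyan, teal, red, jade, lime, plum, blue}); total cost 15 + 2 + 2 + 2 + 14 = 35.
No covering selection has total cost below 35.

35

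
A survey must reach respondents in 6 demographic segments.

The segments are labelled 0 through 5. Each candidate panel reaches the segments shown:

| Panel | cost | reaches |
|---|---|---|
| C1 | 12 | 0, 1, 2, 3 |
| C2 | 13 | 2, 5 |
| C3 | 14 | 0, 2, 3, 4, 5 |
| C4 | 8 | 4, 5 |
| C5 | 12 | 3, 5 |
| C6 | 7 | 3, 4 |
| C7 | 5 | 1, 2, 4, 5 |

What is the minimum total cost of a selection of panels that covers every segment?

C1, C7 together cover every segment (C1 ∪ C7 = {0, 1, 2, 3, 4, 5}); total cost 12 + 5 = 17.
No covering selection has total cost below 17.

17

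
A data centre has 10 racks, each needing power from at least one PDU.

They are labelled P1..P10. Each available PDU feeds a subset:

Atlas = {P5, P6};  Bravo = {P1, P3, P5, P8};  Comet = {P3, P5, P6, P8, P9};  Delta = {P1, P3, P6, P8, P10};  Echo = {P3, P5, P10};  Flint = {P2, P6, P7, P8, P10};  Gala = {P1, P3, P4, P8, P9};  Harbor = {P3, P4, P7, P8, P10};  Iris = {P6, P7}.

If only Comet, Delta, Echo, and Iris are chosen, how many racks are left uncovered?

2

Union of Comet, Delta, Echo, Iris = {P1, P3, P5, P6, P7, P8, P9, P10}.
Not covered: P2, P4 — 2 racks.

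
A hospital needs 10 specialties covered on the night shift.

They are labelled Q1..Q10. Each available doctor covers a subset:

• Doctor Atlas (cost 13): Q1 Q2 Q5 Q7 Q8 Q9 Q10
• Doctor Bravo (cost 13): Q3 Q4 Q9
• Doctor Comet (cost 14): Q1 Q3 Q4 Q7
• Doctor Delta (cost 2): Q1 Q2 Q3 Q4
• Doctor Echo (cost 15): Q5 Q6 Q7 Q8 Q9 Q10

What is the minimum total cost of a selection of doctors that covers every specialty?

17

Delta, Echo together cover every specialty (Delta ∪ Echo = {Q1, Q2, Q3, Q4, Q5, Q6, Q7, Q8, Q9, Q10}); total cost 2 + 15 = 17.
No covering selection has total cost below 17.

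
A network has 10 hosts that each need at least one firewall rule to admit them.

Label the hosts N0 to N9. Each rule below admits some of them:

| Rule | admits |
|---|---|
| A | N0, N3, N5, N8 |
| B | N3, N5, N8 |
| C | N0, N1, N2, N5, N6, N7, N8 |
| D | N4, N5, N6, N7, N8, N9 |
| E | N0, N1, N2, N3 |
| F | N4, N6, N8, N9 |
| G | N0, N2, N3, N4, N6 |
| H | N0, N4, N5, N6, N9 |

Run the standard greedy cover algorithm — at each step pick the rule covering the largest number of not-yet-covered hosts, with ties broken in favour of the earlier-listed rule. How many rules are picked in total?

3

Greedy: pick C (covers 7 new) → pick D (covers 2 new) → pick A (covers 1 new). Total picks: 3.
(The true minimum cover uses only 2 rules, so greedy is not optimal here.)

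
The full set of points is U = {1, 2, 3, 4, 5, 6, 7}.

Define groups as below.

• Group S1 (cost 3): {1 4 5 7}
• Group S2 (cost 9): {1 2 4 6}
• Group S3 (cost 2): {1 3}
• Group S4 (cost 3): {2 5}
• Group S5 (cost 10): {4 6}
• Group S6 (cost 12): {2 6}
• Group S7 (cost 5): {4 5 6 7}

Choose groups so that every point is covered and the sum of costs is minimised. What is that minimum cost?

S3, S4, S7 together cover every point (S3 ∪ S4 ∪ S7 = {1, 2, 3, 4, 5, 6, 7}); total cost 2 + 3 + 5 = 10.
The greedy pick S1, S3, S4, S7 costs 13; no covering selection beats 10.

10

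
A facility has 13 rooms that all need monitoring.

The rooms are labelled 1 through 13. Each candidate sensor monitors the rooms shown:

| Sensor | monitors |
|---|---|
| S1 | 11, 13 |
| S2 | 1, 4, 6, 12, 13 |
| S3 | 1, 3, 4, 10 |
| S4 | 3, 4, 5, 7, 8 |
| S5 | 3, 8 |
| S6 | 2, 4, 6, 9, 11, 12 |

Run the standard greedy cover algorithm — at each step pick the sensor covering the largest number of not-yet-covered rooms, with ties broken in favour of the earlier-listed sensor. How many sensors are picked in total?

Greedy: pick S6 (covers 6 new) → pick S4 (covers 4 new) → pick S2 (covers 2 new) → pick S3 (covers 1 new). Total picks: 4.

4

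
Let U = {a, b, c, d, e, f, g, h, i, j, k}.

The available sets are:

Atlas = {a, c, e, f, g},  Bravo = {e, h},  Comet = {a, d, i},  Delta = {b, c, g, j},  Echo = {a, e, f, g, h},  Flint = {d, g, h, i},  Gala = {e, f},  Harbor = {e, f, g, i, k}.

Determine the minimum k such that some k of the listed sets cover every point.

4

Atlas, Delta, Flint, and Harbor cover everything between them: the union {a, b, c, d, e, f, g, h, i, j, k} is all of U.
No 3 of the 8 sets cover everything (all 56 combinations miss at least one point), so 4 is optimal.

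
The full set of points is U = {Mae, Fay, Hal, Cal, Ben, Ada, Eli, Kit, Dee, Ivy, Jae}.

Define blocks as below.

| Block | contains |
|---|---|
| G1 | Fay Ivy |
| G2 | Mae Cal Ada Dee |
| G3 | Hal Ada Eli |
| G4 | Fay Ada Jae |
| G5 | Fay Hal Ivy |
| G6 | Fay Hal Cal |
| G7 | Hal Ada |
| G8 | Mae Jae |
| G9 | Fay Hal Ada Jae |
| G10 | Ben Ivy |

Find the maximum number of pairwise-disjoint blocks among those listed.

G6, G8, G10 are pairwise disjoint (G6={Fay,Hal,Cal}; G8={Mae,Jae}; G10={Ben,Ivy}).
Every remaining block overlaps one of these, and no 4 of the listed blocks are pairwise disjoint, so 3 is the maximum.

3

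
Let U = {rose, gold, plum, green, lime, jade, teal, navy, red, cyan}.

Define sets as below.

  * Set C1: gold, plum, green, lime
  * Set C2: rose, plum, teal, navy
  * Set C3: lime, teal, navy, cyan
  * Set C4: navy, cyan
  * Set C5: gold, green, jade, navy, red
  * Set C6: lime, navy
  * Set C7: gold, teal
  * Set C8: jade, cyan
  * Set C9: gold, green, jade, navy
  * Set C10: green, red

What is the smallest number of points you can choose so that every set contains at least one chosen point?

H = {green, teal, navy, cyan} meets every set (each contains at least one member of H), and |H| = 4.
The sets C6, C7, C8, C10 are pairwise disjoint, so any hitting set needs a separate point for each — at least 4. Hence 4 is optimal.

4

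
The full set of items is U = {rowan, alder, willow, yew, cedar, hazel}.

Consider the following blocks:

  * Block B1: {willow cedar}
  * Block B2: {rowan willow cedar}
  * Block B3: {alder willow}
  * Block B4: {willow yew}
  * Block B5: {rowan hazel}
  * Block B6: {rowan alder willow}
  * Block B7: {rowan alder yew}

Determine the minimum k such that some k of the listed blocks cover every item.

B2, B5, and B7 cover everything between them: the union {rowan, alder, willow, yew, cedar, hazel} is all of U.
Only B5 contains hazel, so B5 is forced; the remaining 4 items need at least 2 more blocks (each remaining block adds at most 2) — so at least 3 blocks are needed, and 3 is optimal.

3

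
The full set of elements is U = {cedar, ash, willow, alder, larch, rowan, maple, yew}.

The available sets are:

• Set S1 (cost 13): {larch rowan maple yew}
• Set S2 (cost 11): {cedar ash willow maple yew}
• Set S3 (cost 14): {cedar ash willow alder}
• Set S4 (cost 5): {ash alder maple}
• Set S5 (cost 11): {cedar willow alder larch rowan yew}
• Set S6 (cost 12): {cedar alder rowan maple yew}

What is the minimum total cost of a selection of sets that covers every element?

16

S4, S5 together cover every element (S4 ∪ S5 = {cedar, ash, willow, alder, larch, rowan, maple, yew}); total cost 5 + 11 = 16.
No covering selection has total cost below 16.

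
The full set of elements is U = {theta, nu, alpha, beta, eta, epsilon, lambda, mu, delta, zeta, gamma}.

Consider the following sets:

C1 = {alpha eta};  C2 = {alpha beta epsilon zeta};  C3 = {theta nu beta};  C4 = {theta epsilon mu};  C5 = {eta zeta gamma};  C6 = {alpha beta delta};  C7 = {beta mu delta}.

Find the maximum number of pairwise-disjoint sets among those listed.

3

C4, C5, C6 are pairwise disjoint (C4={theta,epsilon,mu}; C5={eta,zeta,gamma}; C6={alpha,beta,delta}).
Every remaining set overlaps one of these, and no 4 of the listed sets are pairwise disjoint, so 3 is the maximum.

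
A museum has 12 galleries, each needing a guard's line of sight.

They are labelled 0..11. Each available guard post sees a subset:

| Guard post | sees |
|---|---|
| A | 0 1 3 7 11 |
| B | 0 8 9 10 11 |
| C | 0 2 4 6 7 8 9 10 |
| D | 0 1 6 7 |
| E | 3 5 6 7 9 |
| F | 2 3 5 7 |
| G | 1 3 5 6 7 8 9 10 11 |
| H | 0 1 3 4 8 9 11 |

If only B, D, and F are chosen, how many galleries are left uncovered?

Union of B, D, F = {0, 1, 2, 3, 5, 6, 7, 8, 9, 10, 11}.
Not covered: 4 — 1 gallery.

1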